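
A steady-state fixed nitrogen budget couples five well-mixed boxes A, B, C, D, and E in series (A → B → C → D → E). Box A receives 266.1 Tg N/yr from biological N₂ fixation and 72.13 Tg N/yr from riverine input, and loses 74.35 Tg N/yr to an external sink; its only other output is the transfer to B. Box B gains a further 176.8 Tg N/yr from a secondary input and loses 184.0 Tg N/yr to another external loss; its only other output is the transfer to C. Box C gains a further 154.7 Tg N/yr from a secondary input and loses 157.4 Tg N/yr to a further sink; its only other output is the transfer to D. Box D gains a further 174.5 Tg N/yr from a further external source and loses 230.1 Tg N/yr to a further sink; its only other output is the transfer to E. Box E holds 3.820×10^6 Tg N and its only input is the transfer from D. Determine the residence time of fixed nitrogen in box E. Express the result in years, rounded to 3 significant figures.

Box A: F(A→B) = (266.1 + 72.13) − 74.35 = 263.88 Tg N/yr.
Box B: F(B→C) = (263.88 + 176.8) − 184.0 = 256.68 Tg N/yr.
Box C: F(C→D) = (256.68 + 154.7) − 157.4 = 253.98 Tg N/yr.
Box D: F(D→E) = (253.98 + 174.5) − 230.1 = 198.38 Tg N/yr.
Box E throughput = its input = 198.38 Tg N/yr; τ = 3.820×10^6 / 198.38 = 19260 yr.

19300 yr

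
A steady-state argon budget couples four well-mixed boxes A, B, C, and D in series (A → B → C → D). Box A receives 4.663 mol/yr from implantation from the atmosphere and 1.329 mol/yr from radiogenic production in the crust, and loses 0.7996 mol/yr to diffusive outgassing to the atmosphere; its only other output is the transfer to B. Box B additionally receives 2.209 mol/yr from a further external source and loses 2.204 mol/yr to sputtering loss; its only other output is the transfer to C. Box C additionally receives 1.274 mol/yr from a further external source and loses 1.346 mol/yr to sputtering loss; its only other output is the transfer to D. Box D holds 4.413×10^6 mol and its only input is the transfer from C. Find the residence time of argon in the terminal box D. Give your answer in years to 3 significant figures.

Box A: F(A→B) = (4.663 + 1.329) − 0.7996 = 5.1924 mol/yr.
Box B: F(B→C) = (5.1924 + 2.209) − 2.204 = 5.1974 mol/yr.
Box C: F(C→D) = (5.1974 + 1.274) − 1.346 = 5.1254 mol/yr.
Box D throughput = its input = 5.1254 mol/yr; τ = 4.413×10^6 / 5.1254 = 861000 yr.

861000 yr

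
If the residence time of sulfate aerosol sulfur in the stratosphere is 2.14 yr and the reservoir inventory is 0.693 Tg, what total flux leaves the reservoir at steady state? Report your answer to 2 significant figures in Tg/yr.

F = M / τ = 0.693 / 2.14 = 0.3238 Tg/yr.

0.32 Tg/yr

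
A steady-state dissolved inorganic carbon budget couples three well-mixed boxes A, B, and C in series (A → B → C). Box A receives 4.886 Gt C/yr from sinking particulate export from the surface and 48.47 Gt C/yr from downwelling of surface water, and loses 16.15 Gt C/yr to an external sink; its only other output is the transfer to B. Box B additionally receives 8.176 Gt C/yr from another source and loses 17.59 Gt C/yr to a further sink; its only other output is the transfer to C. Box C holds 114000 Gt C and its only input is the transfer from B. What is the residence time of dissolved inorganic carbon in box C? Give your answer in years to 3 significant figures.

4100 yr

Box A: F(A→B) = (4.886 + 48.47) − 16.15 = 37.206 Gt C/yr.
Box B: F(B→C) = (37.206 + 8.176) − 17.59 = 27.792 Gt C/yr.
Box C throughput = its input = 27.792 Gt C/yr; τ = 114000 / 27.792 = 4102 yr.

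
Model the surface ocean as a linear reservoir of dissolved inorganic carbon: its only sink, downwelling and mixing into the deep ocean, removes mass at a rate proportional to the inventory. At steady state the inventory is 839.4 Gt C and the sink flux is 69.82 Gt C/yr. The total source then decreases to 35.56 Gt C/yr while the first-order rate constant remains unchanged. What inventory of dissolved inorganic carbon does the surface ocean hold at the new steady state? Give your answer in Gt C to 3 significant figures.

Rate constant k = F/M = 69.82 / 839.4 = 0.08318 yr⁻¹.
At the new steady state, source = k·M_new ⇒ M_new = 35.56 / 0.08318 = 427.5 Gt C.
(Equivalently M_new = M × F_new/F_old = 839.4 × 35.56/69.82.)

428 Gt C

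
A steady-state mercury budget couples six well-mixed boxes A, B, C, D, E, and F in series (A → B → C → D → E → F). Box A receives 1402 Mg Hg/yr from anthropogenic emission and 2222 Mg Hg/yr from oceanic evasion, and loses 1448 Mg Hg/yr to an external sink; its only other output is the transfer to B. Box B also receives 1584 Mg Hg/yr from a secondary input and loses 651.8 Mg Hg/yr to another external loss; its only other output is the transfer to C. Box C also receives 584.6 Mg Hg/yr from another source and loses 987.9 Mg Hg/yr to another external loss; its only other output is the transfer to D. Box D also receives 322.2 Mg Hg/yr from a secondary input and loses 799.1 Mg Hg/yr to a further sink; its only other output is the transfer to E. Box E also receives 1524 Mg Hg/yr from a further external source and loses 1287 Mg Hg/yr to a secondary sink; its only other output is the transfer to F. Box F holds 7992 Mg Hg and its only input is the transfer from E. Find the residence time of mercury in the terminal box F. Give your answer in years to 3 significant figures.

Box A: F(A→B) = (1402 + 2222) − 1448 = 2176.0 Mg Hg/yr.
Box B: F(B→C) = (2176.0 + 1584) − 651.8 = 3108.2 Mg Hg/yr.
Box C: F(C→D) = (3108.2 + 584.6) − 987.9 = 2704.9 Mg Hg/yr.
Box D: F(D→E) = (2704.9 + 322.2) − 799.1 = 2228.0 Mg Hg/yr.
Box E: F(E→F) = (2228.0 + 1524) − 1287 = 2465.0 Mg Hg/yr.
Box F throughput = its input = 2465.0 Mg Hg/yr; τ = 7992 / 2465.0 = 3.242 yr.

3.24 yr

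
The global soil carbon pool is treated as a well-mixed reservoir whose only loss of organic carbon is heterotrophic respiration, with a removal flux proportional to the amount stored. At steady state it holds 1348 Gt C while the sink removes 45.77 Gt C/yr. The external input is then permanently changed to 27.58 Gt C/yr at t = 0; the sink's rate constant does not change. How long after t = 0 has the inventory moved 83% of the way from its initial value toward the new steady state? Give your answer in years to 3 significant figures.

τ = M₀/F₀ = 1348/45.77 = 29.45 yr.
The remaining gap fraction is e^(−t/τ); 83% covered ⇒ e^(−t/τ) = 0.170.
t = −τ ln(0.170) = 29.45 × 1.772 = 52.19 yr.

52.2 yr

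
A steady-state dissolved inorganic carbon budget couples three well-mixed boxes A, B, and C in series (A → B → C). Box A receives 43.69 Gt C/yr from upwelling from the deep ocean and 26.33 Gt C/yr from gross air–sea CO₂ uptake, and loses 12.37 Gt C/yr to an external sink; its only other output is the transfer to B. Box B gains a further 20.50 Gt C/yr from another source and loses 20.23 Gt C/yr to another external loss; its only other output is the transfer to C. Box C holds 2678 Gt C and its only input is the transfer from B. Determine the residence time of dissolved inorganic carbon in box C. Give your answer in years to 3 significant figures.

Box A: F(A→B) = (43.69 + 26.33) − 12.37 = 57.650 Gt C/yr.
Box B: F(B→C) = (57.650 + 20.50) − 20.23 = 57.920 Gt C/yr.
Box C throughput = its input = 57.920 Gt C/yr; τ = 2678 / 57.920 = 46.24 yr.

46.2 yr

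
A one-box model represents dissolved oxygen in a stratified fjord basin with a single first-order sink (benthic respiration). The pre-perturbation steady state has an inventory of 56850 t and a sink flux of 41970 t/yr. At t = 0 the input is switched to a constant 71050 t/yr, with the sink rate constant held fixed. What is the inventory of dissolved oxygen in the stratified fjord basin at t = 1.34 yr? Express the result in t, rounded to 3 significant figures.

τ = M₀/F₀ = 56850/41970 = 1.355 yr; rate constant k = 1/τ.
New steady state M_∞ = F₁/k = F₁·τ = 71050 × 1.355 = 96240 t.
M(t) = M_∞ + (M₀ − M_∞)·e^(−t/τ); t/τ = 1.34/1.355 = 0.9893, so e^(−t/τ) = 0.3718.
M(t) = 96240 − 39390 × 0.3718 = 81593 t.

81600 t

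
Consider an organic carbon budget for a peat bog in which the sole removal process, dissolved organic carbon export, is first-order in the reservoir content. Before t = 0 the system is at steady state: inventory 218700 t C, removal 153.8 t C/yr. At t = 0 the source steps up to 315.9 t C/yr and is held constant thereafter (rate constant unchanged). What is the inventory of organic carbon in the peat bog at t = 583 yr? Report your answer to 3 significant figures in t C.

296000 t C

The sink rate constant is k = F₀/M₀ = 153.8/218700 = 0.0007032 yr⁻¹.
Solving dM/dt = F₁ − kM with M(0) = M₀ gives M(t) = F₁/k + (M₀ − F₁/k)·e^(−kt).
F₁/k = 315.9/0.0007032 = 449200 t C; kt = 0.0007032 × 583 = 0.4100, e^(−kt) = 0.6637.
M(583) = 449200 + (218700 − 449200) × 0.6637 = 449200 − 153000 = 296230 t C.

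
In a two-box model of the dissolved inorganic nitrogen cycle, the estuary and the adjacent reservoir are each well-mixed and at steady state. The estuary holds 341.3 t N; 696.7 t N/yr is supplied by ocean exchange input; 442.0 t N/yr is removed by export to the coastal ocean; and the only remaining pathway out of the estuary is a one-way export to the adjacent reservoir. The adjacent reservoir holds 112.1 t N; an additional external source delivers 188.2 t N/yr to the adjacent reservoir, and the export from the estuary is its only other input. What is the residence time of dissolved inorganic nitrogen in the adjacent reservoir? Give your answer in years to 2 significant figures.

0.25 yr

Balance the estuary: ΣF_in = 696.70 t N/yr.
Export to the adjacent reservoir = ΣF_in − (442.0) = 254.70 t N/yr.
Total input to the adjacent reservoir = 254.70 + 188.2 = 442.90 t N/yr; at steady state this equals its total output.
τ = M / F = 112.1 / 442.90 = 0.2531 yr.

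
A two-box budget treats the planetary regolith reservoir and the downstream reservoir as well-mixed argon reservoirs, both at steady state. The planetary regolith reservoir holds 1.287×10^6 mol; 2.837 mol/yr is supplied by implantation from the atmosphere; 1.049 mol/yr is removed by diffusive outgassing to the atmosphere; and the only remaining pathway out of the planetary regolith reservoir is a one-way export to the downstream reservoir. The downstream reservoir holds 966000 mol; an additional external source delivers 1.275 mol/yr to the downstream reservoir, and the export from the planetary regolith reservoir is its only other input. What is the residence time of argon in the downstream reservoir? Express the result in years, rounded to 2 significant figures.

320000 yr

Balance the planetary regolith reservoir: ΣF_in = 2.8370 mol/yr.
Export to the downstream reservoir = ΣF_in − (1.049) = 1.7880 mol/yr.
Total input to the downstream reservoir = 1.7880 + 1.275 = 3.0630 mol/yr; at steady state this equals its total output.
τ = M / F = 966000 / 3.0630 = 315400 yr.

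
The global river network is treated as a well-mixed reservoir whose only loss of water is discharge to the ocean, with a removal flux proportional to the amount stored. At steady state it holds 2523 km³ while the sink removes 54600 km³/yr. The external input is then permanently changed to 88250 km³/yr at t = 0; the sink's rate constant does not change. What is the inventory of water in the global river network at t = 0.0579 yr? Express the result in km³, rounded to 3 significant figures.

3630 km³

Residence time τ = M₀/F₀ = 0.04621 yr. The eventual steady state is M_∞ = M₀·(F₁/F₀) = 2523 × 88250/54600 = 4077.9 km³.
The anomaly ΔM(t) = M(t) − M_∞ decays as ΔM₀·e^(−t/τ) with ΔM₀ = 2523 − 4077.9 = −1555 km³.
At t = 0.0579 yr, e^(−t/τ) = e^(−1.253) = 0.2856, so ΔM = −444.2 km³ and M = 4077.9 − 444.2 = 3633.8 km³.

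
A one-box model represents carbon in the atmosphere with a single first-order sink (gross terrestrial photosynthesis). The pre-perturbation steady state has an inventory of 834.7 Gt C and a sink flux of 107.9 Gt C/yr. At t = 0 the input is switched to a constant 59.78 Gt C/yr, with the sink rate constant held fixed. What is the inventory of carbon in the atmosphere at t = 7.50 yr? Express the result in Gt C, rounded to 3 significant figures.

604 Gt C

τ = M₀/F₀ = 834.7/107.9 = 7.736 yr; rate constant k = 1/τ.
New steady state M_∞ = F₁/k = F₁·τ = 59.78 × 7.736 = 462.45 Gt C.
M(t) = M_∞ + (M₀ − M_∞)·e^(−t/τ); t/τ = 7.50/7.736 = 0.9695, so e^(−t/τ) = 0.3793.
M(t) = 462.45 + 372.2 × 0.3793 = 603.63 Gt C.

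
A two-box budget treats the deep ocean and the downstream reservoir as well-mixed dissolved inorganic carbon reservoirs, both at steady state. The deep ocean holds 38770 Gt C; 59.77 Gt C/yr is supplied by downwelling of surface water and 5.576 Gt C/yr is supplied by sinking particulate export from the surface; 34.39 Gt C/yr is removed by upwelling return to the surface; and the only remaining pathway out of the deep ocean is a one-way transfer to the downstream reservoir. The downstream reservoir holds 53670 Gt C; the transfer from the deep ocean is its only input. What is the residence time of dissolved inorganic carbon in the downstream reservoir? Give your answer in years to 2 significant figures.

Balance the deep ocean: ΣF_in = 59.77 + 5.576 = 65.346 Gt C/yr.
Transfer to the downstream reservoir = ΣF_in − (34.39) = 30.956 Gt C/yr.
At steady state the output of the downstream reservoir equals its input, 30.956 Gt C/yr.
τ = M / F = 53670 / 30.956 = 1734 yr.

1700 yr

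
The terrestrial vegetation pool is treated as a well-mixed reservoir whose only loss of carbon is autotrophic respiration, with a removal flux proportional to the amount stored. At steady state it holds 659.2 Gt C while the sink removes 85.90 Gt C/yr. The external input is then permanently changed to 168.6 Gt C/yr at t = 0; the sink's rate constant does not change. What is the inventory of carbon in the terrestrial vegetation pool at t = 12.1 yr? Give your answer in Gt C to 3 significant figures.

1160 Gt C

Residence time τ = M₀/F₀ = 7.674 yr. The eventual steady state is M_∞ = M₀·(F₁/F₀) = 659.2 × 168.6/85.90 = 1293.8 Gt C.
The anomaly ΔM(t) = M(t) − M_∞ decays as ΔM₀·e^(−t/τ) with ΔM₀ = 659.2 − 1293.8 = −634.6 Gt C.
At t = 12.1 yr, e^(−t/τ) = e^(−1.577) = 0.2066, so ΔM = −131.1 Gt C and M = 1293.8 − 131.1 = 1162.7 Gt C.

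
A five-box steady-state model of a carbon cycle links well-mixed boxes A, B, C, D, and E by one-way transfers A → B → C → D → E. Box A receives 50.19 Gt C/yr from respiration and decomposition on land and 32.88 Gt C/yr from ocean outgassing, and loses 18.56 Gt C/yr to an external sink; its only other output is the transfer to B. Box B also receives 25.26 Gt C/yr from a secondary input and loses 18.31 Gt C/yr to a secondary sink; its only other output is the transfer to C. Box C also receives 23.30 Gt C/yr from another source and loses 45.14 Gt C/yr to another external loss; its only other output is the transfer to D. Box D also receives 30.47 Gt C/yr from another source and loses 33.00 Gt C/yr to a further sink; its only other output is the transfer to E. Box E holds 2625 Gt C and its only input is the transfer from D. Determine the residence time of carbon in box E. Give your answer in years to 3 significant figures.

Box A: F(A→B) = (50.19 + 32.88) − 18.56 = 64.510 Gt C/yr.
Box B: F(B→C) = (64.510 + 25.26) − 18.31 = 71.460 Gt C/yr.
Box C: F(C→D) = (71.460 + 23.30) − 45.14 = 49.620 Gt C/yr.
Box D: F(D→E) = (49.620 + 30.47) − 33.00 = 47.090 Gt C/yr.
Box E throughput = its input = 47.090 Gt C/yr; τ = 2625 / 47.090 = 55.74 yr.

55.7 yr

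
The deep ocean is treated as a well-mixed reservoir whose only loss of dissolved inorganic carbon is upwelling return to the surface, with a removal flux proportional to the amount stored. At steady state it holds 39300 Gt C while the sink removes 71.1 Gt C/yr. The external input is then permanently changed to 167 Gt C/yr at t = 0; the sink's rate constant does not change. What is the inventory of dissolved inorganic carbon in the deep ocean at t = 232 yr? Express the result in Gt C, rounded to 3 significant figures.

Residence time τ = M₀/F₀ = 552.7 yr. The eventual steady state is M_∞ = M₀·(F₁/F₀) = 39300 × 167/71.1 = 92308 Gt C.
The anomaly ΔM(t) = M(t) − M_∞ decays as ΔM₀·e^(−t/τ) with ΔM₀ = 39300 − 92308 = −53010 Gt C.
At t = 232 yr, e^(−t/τ) = e^(−0.4197) = 0.6572, so ΔM = −34840 Gt C and M = 92308 − 34840 = 57470 Gt C.

57500 Gt C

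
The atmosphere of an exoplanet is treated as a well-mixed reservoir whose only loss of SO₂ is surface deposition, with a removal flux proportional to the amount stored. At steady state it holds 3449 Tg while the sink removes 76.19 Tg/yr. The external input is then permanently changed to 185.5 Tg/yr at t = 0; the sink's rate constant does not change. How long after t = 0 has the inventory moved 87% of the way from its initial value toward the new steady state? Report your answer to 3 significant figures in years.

τ = M₀/F₀ = 3449/76.19 = 45.27 yr.
The remaining gap fraction is e^(−t/τ); 87% covered ⇒ e^(−t/τ) = 0.130.
t = −τ ln(0.130) = 45.27 × 2.040 = 92.36 yr.

92.4 yr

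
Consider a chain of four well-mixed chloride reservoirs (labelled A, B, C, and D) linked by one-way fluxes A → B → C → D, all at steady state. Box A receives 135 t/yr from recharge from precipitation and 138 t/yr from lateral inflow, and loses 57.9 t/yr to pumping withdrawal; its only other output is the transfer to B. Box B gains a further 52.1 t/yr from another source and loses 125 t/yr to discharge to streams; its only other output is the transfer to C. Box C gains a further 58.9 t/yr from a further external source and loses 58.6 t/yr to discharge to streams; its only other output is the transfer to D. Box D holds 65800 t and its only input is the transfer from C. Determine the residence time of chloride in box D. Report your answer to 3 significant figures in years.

Box A: F(A→B) = (135 + 138) − 57.9 = 215.10 t/yr.
Box B: F(B→C) = (215.10 + 52.1) − 125 = 142.20 t/yr.
Box C: F(C→D) = (142.20 + 58.9) − 58.6 = 142.50 t/yr.
Box D throughput = its input = 142.50 t/yr; τ = 65800 / 142.50 = 461.8 yr.

462 yr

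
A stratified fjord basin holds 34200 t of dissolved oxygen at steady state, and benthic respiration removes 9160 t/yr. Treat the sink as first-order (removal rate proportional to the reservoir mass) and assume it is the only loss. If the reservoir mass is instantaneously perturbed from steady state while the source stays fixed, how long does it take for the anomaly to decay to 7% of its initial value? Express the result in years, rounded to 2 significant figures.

For a linear reservoir the anomaly decays as exp(−t/τ) with τ = M/F = 34200/9160 = 3.734 yr.
exp(−t/τ) = 0.07 ⇒ t = −τ ln(0.07) = 3.734 × 2.659 = 9.929 yr.

9.9 yr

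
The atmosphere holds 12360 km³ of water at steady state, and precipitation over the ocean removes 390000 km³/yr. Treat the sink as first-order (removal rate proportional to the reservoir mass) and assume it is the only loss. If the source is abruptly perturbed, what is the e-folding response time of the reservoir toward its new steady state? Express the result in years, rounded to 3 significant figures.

For a linear reservoir the response time equals the residence time τ = M/F.
τ = 12360 / 390000 = 0.03169 yr.

0.0317 yr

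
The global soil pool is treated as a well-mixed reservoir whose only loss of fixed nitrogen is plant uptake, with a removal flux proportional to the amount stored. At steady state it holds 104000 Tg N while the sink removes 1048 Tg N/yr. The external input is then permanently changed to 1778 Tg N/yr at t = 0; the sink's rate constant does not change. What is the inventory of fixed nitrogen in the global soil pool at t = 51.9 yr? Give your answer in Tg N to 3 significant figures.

τ = M₀/F₀ = 104000/1048 = 99.24 yr; rate constant k = 1/τ.
New steady state M_∞ = F₁/k = F₁·τ = 1778 × 99.24 = 176440 Tg N.
M(t) = M_∞ + (M₀ − M_∞)·e^(−t/τ); t/τ = 51.9/99.24 = 0.5230, so e^(−t/τ) = 0.5927.
M(t) = 176440 − 72440 × 0.5927 = 133500 Tg N.

134000 Tg N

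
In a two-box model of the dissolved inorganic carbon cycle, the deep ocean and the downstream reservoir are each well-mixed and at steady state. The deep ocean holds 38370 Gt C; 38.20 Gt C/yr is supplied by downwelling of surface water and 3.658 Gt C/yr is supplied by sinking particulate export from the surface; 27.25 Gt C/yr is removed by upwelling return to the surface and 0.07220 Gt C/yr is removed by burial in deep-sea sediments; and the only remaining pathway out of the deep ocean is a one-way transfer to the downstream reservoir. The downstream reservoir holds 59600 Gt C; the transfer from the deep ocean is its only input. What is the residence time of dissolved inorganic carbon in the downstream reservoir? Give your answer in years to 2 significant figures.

4100 yr

Balance the deep ocean: ΣF_in = 38.20 + 3.658 = 41.858 Gt C/yr.
Transfer to the downstream reservoir = ΣF_in − (27.25 + 0.07220) = 14.536 Gt C/yr.
At steady state the output of the downstream reservoir equals its input, 14.536 Gt C/yr.
τ = M / F = 59600 / 14.536 = 4100 yr.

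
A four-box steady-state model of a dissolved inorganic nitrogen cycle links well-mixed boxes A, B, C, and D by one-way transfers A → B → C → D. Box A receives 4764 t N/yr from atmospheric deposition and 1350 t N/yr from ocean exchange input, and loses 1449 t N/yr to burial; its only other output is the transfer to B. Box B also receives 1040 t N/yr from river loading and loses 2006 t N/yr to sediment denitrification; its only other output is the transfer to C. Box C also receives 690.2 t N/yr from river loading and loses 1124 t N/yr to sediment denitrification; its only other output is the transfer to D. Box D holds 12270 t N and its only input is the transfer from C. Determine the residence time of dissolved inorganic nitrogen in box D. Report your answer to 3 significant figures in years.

Box A: F(A→B) = (4764 + 1350) − 1449 = 4665.0 t N/yr.
Box B: F(B→C) = (4665.0 + 1040) − 2006 = 3699.0 t N/yr.
Box C: F(C→D) = (3699.0 + 690.2) − 1124 = 3265.2 t N/yr.
Box D throughput = its input = 3265.2 t N/yr; τ = 12270 / 3265.2 = 3.758 yr.

3.76 yr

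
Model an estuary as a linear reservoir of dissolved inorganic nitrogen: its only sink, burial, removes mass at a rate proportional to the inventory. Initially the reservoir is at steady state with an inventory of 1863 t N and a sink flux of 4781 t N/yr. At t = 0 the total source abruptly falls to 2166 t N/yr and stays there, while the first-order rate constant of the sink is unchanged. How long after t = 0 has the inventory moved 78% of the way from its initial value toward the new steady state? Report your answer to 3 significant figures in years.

τ = M₀/F₀ = 1863/4781 = 0.3897 yr.
The remaining gap fraction is e^(−t/τ); 78% covered ⇒ e^(−t/τ) = 0.220.
t = −τ ln(0.220) = 0.3897 × 1.514 = 0.5900 yr.

0.590 yr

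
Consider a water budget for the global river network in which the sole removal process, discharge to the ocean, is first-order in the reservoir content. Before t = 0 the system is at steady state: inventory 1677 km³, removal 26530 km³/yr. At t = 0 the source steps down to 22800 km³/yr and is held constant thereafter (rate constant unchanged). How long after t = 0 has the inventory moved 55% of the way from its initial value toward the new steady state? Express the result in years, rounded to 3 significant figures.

0.0505 yr

τ = M₀/F₀ = 1677/26530 = 0.06321 yr.
The remaining gap fraction is e^(−t/τ); 55% covered ⇒ e^(−t/τ) = 0.450.
t = −τ ln(0.450) = 0.06321 × 0.7985 = 0.05047 yr.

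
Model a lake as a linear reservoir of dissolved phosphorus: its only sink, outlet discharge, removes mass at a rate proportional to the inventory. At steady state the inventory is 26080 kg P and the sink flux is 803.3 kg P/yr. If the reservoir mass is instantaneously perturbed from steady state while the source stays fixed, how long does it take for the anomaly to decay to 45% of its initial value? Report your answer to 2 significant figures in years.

For a linear reservoir the anomaly decays as exp(−t/τ) with τ = M/F = 26080/803.3 = 32.47 yr.
exp(−t/τ) = 0.45 ⇒ t = −τ ln(0.45) = 32.47 × 0.7985 = 25.92 yr.

26 yr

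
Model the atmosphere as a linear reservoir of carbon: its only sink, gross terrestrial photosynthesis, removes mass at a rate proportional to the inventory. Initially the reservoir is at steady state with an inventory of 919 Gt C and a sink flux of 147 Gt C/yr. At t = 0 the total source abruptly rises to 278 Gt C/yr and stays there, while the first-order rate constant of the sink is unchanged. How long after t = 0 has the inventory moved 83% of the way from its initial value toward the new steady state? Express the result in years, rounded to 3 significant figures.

τ = M₀/F₀ = 919/147 = 6.252 yr.
The remaining gap fraction is e^(−t/τ); 83% covered ⇒ e^(−t/τ) = 0.170.
t = −τ ln(0.170) = 6.252 × 1.772 = 11.08 yr.

11.1 yr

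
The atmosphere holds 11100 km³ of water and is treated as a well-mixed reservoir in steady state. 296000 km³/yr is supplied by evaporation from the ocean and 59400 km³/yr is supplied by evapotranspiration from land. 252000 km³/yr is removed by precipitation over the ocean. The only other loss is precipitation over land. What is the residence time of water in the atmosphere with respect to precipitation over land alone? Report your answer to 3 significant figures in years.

0.107 yr

At steady state ΣF_in = ΣF_out.
ΣF_in = 296000 + 59400 = 355400 km³/yr.
Precipitation over land flux = ΣF_in − (252000) = 355400 − 252000 = 103400 km³/yr.
τ = M / F = 11100 / 103400 = 0.1074 yr.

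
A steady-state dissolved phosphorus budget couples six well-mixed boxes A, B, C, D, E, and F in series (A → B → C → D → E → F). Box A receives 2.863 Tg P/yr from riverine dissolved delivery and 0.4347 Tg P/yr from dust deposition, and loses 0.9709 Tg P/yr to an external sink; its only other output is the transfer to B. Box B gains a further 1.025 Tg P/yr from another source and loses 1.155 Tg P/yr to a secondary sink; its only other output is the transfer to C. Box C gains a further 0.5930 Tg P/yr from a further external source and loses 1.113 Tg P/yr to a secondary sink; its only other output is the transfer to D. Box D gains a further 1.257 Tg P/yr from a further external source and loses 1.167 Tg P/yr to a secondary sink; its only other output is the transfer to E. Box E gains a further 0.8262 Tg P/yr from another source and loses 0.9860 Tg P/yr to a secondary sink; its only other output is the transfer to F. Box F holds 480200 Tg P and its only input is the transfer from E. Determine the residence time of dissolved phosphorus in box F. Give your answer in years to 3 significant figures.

Box A: F(A→B) = (2.863 + 0.4347) − 0.9709 = 2.3268 Tg P/yr.
Box B: F(B→C) = (2.3268 + 1.025) − 1.155 = 2.1968 Tg P/yr.
Box C: F(C→D) = (2.1968 + 0.5930) − 1.113 = 1.6768 Tg P/yr.
Box D: F(D→E) = (1.6768 + 1.257) − 1.167 = 1.7668 Tg P/yr.
Box E: F(E→F) = (1.7668 + 0.8262) − 0.9860 = 1.6070 Tg P/yr.
Box F throughput = its input = 1.6070 Tg P/yr; τ = 480200 / 1.6070 = 298800 yr.

299000 yr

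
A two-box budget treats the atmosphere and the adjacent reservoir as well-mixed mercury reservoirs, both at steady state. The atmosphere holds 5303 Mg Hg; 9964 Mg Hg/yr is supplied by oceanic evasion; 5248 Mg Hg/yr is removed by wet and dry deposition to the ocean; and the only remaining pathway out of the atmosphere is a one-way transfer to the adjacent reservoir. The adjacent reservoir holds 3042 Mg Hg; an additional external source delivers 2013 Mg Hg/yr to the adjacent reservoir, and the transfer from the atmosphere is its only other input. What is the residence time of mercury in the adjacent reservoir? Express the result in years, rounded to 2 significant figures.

0.45 yr

Balance the atmosphere: ΣF_in = 9964.0 Mg Hg/yr.
Transfer to the adjacent reservoir = ΣF_in − (5248) = 4716.0 Mg Hg/yr.
Total input to the adjacent reservoir = 4716.0 + 2013 = 6729.0 Mg Hg/yr; at steady state this equals its total output.
τ = M / F = 3042 / 6729.0 = 0.4521 yr.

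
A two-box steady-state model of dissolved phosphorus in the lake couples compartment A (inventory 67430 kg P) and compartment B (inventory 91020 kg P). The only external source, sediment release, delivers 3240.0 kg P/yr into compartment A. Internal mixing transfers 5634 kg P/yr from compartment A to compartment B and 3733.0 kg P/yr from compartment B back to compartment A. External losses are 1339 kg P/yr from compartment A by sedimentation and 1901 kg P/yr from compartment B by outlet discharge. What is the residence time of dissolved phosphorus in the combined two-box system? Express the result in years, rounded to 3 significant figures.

For the system as a whole, the A↔B exchange is internal and contributes nothing to the throughput; only the external sinks remove mass.
M_total = 67430 + 91020 = 158450 kg P.
ΣF_external_out = 1339 + 1901 = 3240.0 kg P/yr.
τ = M_total / ΣF_ext = 158450 / 3240.0 = 48.90 yr.

48.9 yr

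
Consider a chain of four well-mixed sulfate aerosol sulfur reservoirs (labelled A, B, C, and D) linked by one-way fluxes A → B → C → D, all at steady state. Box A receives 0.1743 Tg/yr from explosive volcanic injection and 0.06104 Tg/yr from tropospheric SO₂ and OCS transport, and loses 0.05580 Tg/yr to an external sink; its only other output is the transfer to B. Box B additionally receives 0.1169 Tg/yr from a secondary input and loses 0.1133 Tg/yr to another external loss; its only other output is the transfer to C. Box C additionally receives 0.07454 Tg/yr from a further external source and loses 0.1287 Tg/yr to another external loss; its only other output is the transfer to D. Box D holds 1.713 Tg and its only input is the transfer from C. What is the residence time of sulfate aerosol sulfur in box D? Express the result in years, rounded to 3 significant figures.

Box A: F(A→B) = (0.1743 + 0.06104) − 0.05580 = 0.17954 Tg/yr.
Box B: F(B→C) = (0.17954 + 0.1169) − 0.1133 = 0.18314 Tg/yr.
Box C: F(C→D) = (0.18314 + 0.07454) − 0.1287 = 0.12898 Tg/yr.
Box D throughput = its input = 0.12898 Tg/yr; τ = 1.713 / 0.12898 = 13.28 yr.

13.3 yr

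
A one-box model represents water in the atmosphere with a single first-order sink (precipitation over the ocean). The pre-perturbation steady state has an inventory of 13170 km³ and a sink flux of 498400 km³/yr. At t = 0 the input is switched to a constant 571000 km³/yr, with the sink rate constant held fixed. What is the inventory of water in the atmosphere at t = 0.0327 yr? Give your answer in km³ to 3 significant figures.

Residence time τ = M₀/F₀ = 0.02642 yr. The eventual steady state is M_∞ = M₀·(F₁/F₀) = 13170 × 571000/498400 = 15088 km³.
The anomaly ΔM(t) = M(t) − M_∞ decays as ΔM₀·e^(−t/τ) with ΔM₀ = 13170 − 15088 = −1918 km³.
At t = 0.0327 yr, e^(−t/τ) = e^(−1.237) = 0.2901, so ΔM = −556.6 km³ and M = 15088 − 556.6 = 14532 km³.

14500 km³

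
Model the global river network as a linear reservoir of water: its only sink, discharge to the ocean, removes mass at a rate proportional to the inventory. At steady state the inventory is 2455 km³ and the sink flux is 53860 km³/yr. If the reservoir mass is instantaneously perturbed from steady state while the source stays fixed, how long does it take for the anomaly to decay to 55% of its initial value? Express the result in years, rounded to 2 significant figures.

For a linear reservoir the anomaly decays as exp(−t/τ) with τ = M/F = 2455/53860 = 0.04558 yr.
exp(−t/τ) = 0.55 ⇒ t = −τ ln(0.55) = 0.04558 × 0.5978 = 0.02725 yr.

0.027 yr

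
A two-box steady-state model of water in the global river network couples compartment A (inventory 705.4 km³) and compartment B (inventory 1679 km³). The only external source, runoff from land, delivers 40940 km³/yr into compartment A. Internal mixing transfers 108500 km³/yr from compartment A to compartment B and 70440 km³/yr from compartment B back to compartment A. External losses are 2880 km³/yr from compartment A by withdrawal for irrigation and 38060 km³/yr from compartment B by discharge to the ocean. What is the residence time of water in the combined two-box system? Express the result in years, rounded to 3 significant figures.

0.0582 yr

Residence time in the combined system uses the total inventory and the total *external* removal — internal exchanges between the two boxes cancel.
M_total = 705.4 + 1679 = 2384.4 km³.
ΣF_external_out = 2880 + 38060 = 40940 km³/yr.
τ = M_total / ΣF_ext = 2384.4 / 40940 = 0.05824 yr.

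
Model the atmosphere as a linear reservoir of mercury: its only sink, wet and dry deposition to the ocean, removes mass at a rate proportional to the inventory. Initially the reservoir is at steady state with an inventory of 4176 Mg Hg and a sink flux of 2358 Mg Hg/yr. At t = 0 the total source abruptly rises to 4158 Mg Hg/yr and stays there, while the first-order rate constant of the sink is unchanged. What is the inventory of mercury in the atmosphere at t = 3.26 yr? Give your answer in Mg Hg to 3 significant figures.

6860 Mg Hg

Residence time τ = M₀/F₀ = 1.771 yr. The eventual steady state is M_∞ = M₀·(F₁/F₀) = 4176 × 4158/2358 = 7363.8 Mg Hg.
The anomaly ΔM(t) = M(t) − M_∞ decays as ΔM₀·e^(−t/τ) with ΔM₀ = 4176 − 7363.8 = −3188 Mg Hg.
At t = 3.26 yr, e^(−t/τ) = e^(−1.841) = 0.1587, so ΔM = −505.9 Mg Hg and M = 7363.8 − 505.9 = 6857.9 Mg Hg.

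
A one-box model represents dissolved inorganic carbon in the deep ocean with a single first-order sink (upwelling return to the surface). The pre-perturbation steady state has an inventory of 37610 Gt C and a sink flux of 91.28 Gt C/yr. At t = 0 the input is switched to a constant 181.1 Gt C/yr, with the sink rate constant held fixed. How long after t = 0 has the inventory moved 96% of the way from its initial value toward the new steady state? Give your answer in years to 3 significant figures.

τ = M₀/F₀ = 37610/91.28 = 412.0 yr.
The remaining gap fraction is e^(−t/τ); 96% covered ⇒ e^(−t/τ) = 0.0400.
t = −τ ln(0.0400) = 412.0 × 3.219 = 1326 yr.

1330 yr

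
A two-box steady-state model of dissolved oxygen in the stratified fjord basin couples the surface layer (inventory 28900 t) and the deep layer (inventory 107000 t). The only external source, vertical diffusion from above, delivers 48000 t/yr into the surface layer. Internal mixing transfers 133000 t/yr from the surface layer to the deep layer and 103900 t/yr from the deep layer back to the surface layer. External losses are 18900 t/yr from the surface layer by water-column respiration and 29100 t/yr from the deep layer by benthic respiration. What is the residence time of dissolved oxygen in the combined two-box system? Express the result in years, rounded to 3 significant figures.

2.83 yr

For the system as a whole, the A↔B exchange is internal and contributes nothing to the throughput; only the external sinks remove mass.
M_total = 28900 + 107000 = 135900 t.
ΣF_external_out = 18900 + 29100 = 48000 t/yr.
τ = M_total / ΣF_ext = 135900 / 48000 = 2.831 yr.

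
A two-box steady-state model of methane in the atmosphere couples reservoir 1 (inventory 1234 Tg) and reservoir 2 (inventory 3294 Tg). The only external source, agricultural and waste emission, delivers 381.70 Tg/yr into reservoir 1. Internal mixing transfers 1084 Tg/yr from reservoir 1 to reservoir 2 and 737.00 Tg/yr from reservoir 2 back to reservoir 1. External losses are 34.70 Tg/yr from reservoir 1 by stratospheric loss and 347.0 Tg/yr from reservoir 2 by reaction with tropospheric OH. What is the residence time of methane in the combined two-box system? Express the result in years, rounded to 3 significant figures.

For the system as a whole, the A↔B exchange is internal and contributes nothing to the throughput; only the external sinks remove mass.
M_total = 1234 + 3294 = 4528.0 Tg.
ΣF_external_out = 34.70 + 347.0 = 381.70 Tg/yr.
τ = M_total / ΣF_ext = 4528.0 / 381.70 = 11.86 yr.

11.9 yr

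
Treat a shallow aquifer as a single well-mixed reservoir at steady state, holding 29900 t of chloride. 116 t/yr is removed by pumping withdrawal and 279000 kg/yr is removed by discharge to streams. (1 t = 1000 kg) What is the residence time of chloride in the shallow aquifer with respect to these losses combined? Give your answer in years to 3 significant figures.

75.7 yr

Convert the discharge to streams flux: 279000 kg/yr = 279.0 t/yr.
Total removal = 116.0 + 279.0 = 395.00 t/yr.
τ = M / ΣF_out = 29900 / 395.00 = 75.70 yr.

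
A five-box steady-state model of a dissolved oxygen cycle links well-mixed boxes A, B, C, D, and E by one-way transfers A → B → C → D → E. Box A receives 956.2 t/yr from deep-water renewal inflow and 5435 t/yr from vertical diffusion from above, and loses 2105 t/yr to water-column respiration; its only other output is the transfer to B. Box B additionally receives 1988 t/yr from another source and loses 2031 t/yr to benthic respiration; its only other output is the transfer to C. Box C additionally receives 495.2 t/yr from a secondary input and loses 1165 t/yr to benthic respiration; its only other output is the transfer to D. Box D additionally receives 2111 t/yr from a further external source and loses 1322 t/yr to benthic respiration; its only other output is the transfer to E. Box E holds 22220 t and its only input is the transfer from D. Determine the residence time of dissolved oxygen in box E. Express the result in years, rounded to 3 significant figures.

5.09 yr

Box A: F(A→B) = (956.2 + 5435) − 2105 = 4286.2 t/yr.
Box B: F(B→C) = (4286.2 + 1988) − 2031 = 4243.2 t/yr.
Box C: F(C→D) = (4243.2 + 495.2) − 1165 = 3573.4 t/yr.
Box D: F(D→E) = (3573.4 + 2111) − 1322 = 4362.4 t/yr.
Box E throughput = its input = 4362.4 t/yr; τ = 22220 / 4362.4 = 5.094 yr.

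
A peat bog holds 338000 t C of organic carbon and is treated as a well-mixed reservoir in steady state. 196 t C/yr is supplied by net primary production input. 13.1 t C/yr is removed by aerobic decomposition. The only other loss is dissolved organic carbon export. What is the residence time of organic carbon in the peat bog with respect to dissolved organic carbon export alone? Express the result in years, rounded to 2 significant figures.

1800 yr

At steady state ΣF_in = ΣF_out.
ΣF_in = 196.00 t C/yr.
Dissolved organic carbon export flux = ΣF_in − (13.1) = 196.00 − 13.10 = 182.9 t C/yr.
τ = M / F = 338000 / 182.9 = 1848 yr.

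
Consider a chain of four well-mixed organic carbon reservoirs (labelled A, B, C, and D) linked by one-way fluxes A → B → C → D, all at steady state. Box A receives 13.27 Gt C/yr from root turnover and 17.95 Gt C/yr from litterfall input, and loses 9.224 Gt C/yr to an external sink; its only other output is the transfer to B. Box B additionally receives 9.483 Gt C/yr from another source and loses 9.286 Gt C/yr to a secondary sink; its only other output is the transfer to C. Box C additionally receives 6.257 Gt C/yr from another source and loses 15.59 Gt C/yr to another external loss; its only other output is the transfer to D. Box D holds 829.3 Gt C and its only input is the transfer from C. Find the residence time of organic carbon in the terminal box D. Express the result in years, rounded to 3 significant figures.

64.5 yr

Box A: F(A→B) = (13.27 + 17.95) − 9.224 = 21.996 Gt C/yr.
Box B: F(B→C) = (21.996 + 9.483) − 9.286 = 22.193 Gt C/yr.
Box C: F(C→D) = (22.193 + 6.257) − 15.59 = 12.860 Gt C/yr.
Box D throughput = its input = 12.860 Gt C/yr; τ = 829.3 / 12.860 = 64.49 yr.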